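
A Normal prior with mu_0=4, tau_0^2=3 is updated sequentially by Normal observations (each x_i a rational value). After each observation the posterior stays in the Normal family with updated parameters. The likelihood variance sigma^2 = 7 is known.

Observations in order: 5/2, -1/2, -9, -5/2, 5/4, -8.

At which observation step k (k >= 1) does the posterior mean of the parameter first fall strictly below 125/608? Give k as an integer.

k = 4

obs 1: x=5/2 → posterior Normal(71/20, 21/10)
obs 2: x=-1/2 → posterior Normal(34/13, 21/13)
obs 3: x=-9 → posterior Normal(7/16, 21/16)
obs 4: x=-5/2 → posterior Normal(-1/38, 21/19)
obs 5: x=5/4 → posterior Normal(13/88, 21/22)
obs 6: x=-8 → posterior Normal(-83/100, 21/25)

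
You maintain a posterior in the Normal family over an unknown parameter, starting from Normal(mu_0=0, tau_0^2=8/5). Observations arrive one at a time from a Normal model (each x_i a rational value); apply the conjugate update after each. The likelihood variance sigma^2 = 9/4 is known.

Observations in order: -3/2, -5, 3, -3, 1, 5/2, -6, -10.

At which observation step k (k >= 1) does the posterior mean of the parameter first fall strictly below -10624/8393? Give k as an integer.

obs 1: x=-3/2 → posterior Normal(-48/77, 72/77)
obs 2: x=-5 → posterior Normal(-208/109, 72/109)
obs 3: x=3 → posterior Normal(-112/141, 24/47)
obs 4: x=-3 → posterior Normal(-208/173, 72/173)
obs 5: x=1 → posterior Normal(-176/205, 72/205)
obs 6: x=5/2 → posterior Normal(-32/79, 24/79)
obs 7: x=-6 → posterior Normal(-288/269, 72/269)
obs 8: x=-10 → posterior Normal(-608/301, 72/301)

k = 2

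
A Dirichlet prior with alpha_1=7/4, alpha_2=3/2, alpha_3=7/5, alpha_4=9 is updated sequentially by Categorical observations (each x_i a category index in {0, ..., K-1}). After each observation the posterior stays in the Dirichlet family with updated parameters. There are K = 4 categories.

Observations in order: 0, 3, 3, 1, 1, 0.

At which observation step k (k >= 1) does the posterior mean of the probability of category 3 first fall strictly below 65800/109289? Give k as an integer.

obs 1: x=0 → posterior Dirichlet(11/4, 3/2, 7/5, 9)
obs 2: x=3 → posterior Dirichlet(11/4, 3/2, 7/5, 10)
obs 3: x=3 → posterior Dirichlet(11/4, 3/2, 7/5, 11)
obs 4: x=1 → posterior Dirichlet(11/4, 5/2, 7/5, 11)
obs 5: x=1 → posterior Dirichlet(11/4, 7/2, 7/5, 11)
obs 6: x=0 → posterior Dirichlet(15/4, 7/2, 7/5, 11)

k = 5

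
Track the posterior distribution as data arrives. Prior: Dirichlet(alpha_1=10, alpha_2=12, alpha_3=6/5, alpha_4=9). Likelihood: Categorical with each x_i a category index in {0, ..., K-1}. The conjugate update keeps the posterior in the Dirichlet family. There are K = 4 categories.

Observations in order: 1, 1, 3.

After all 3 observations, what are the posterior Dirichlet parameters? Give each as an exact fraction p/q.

alpha_1=10, alpha_2=14, alpha_3=6/5, alpha_4=10

obs 1: x=1 → posterior Dirichlet(10, 13, 6/5, 9)
obs 2: x=1 → posterior Dirichlet(10, 14, 6/5, 9)
obs 3: x=3 → posterior Dirichlet(10, 14, 6/5, 10)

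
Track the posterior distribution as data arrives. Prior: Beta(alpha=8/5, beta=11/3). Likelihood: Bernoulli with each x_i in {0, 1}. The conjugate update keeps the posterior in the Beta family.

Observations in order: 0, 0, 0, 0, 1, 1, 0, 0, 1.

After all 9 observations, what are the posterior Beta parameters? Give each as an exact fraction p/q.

obs 1: x=0 → posterior Beta(8/5, 14/3)
obs 2: x=0 → posterior Beta(8/5, 17/3)
obs 3: x=0 → posterior Beta(8/5, 20/3)
obs 4: x=0 → posterior Beta(8/5, 23/3)
obs 5: x=1 → posterior Beta(13/5, 23/3)
obs 6: x=1 → posterior Beta(18/5, 23/3)
obs 7: x=0 → posterior Beta(18/5, 26/3)
obs 8: x=0 → posterior Beta(18/5, 29/3)
obs 9: x=1 → posterior Beta(23/5, 29/3)

alpha=23/5, beta=29/3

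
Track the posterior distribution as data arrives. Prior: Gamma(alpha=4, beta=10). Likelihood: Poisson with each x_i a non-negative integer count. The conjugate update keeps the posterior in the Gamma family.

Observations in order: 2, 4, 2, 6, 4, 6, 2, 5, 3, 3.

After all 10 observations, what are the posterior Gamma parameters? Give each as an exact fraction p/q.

obs 1: x=2 → posterior Gamma(6, 11)
obs 2: x=4 → posterior Gamma(10, 12)
obs 3: x=2 → posterior Gamma(12, 13)
obs 4: x=6 → posterior Gamma(18, 14)
obs 5: x=4 → posterior Gamma(22, 15)
obs 6: x=6 → posterior Gamma(28, 16)
obs 7: x=2 → posterior Gamma(30, 17)
obs 8: x=5 → posterior Gamma(35, 18)
obs 9: x=3 → posterior Gamma(38, 19)
obs 10: x=3 → posterior Gamma(41, 20)

alpha=41, beta=20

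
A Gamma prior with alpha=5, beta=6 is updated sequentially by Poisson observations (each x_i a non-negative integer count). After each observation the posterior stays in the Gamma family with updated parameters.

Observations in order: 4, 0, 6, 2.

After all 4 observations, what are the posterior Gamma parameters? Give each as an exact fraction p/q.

obs 1: x=4 → posterior Gamma(9, 7)
obs 2: x=0 → posterior Gamma(9, 8)
obs 3: x=6 → posterior Gamma(15, 9)
obs 4: x=2 → posterior Gamma(17, 10)

alpha=17, beta=10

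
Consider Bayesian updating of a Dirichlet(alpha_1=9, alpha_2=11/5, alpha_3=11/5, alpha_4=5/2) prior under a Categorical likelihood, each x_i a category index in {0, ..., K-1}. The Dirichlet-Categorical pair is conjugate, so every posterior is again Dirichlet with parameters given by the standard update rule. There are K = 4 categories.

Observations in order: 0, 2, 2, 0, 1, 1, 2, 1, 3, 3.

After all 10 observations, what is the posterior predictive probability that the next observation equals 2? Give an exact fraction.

52/259

obs 1: x=0 → posterior Dirichlet(10, 11/5, 11/5, 5/2)
obs 2: x=2 → posterior Dirichlet(10, 11/5, 16/5, 5/2)
obs 3: x=2 → posterior Dirichlet(10, 11/5, 21/5, 5/2)
obs 4: x=0 → posterior Dirichlet(11, 11/5, 21/5, 5/2)
obs 5: x=1 → posterior Dirichlet(11, 16/5, 21/5, 5/2)
obs 6: x=1 → posterior Dirichlet(11, 21/5, 21/5, 5/2)
obs 7: x=2 → posterior Dirichlet(11, 21/5, 26/5, 5/2)
obs 8: x=1 → posterior Dirichlet(11, 26/5, 26/5, 5/2)
obs 9: x=3 → posterior Dirichlet(11, 26/5, 26/5, 7/2)
obs 10: x=3 → posterior Dirichlet(11, 26/5, 26/5, 9/2)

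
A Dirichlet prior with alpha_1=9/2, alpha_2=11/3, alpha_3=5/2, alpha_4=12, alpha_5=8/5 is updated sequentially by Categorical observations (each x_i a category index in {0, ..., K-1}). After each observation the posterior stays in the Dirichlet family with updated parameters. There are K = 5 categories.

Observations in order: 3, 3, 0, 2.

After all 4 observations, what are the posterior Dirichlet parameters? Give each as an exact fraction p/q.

alpha_1=11/2, alpha_2=11/3, alpha_3=7/2, alpha_4=14, alpha_5=8/5

obs 1: x=3 → posterior Dirichlet(9/2, 11/3, 5/2, 13, 8/5)
obs 2: x=3 → posterior Dirichlet(9/2, 11/3, 5/2, 14, 8/5)
obs 3: x=0 → posterior Dirichlet(11/2, 11/3, 5/2, 14, 8/5)
obs 4: x=2 → posterior Dirichlet(11/2, 11/3, 7/2, 14, 8/5)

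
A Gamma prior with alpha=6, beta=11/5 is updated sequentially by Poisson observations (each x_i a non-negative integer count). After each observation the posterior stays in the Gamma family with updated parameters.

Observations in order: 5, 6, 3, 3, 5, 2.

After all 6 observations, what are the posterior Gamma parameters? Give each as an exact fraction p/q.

alpha=30, beta=41/5

obs 1: x=5 → posterior Gamma(11, 16/5)
obs 2: x=6 → posterior Gamma(17, 21/5)
obs 3: x=3 → posterior Gamma(20, 26/5)
obs 4: x=3 → posterior Gamma(23, 31/5)
obs 5: x=5 → posterior Gamma(28, 36/5)
obs 6: x=2 → posterior Gamma(30, 41/5)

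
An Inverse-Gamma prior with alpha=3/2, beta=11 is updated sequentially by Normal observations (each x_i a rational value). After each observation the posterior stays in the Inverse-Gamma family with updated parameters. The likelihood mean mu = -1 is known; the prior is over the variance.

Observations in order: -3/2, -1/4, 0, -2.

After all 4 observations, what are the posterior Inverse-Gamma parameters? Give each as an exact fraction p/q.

alpha=7/2, beta=397/32

obs 1: x=-3/2 → posterior Inverse-Gamma(2, 89/8)
obs 2: x=-1/4 → posterior Inverse-Gamma(5/2, 365/32)
obs 3: x=0 → posterior Inverse-Gamma(3, 381/32)
obs 4: x=-2 → posterior Inverse-Gamma(7/2, 397/32)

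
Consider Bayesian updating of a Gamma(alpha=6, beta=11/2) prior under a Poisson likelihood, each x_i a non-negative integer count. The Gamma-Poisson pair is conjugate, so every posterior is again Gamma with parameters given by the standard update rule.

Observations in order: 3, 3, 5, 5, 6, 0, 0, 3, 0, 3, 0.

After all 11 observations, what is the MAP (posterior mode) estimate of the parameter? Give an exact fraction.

obs 1: x=3 → posterior Gamma(9, 13/2)
obs 2: x=3 → posterior Gamma(12, 15/2)
obs 3: x=5 → posterior Gamma(17, 17/2)
obs 4: x=5 → posterior Gamma(22, 19/2)
obs 5: x=6 → posterior Gamma(28, 21/2)
obs 6: x=0 → posterior Gamma(28, 23/2)
obs 7: x=0 → posterior Gamma(28, 25/2)
obs 8: x=3 → posterior Gamma(31, 27/2)
obs 9: x=0 → posterior Gamma(31, 29/2)
obs 10: x=3 → posterior Gamma(34, 31/2)
obs 11: x=0 → posterior Gamma(34, 33/2)

2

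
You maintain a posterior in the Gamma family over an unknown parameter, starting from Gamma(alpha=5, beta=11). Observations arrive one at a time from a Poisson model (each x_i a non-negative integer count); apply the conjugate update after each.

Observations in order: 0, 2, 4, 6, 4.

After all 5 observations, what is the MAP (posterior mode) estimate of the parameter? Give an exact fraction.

obs 1: x=0 → posterior Gamma(5, 12)
obs 2: x=2 → posterior Gamma(7, 13)
obs 3: x=4 → posterior Gamma(11, 14)
obs 4: x=6 → posterior Gamma(17, 15)
obs 5: x=4 → posterior Gamma(21, 16)

5/4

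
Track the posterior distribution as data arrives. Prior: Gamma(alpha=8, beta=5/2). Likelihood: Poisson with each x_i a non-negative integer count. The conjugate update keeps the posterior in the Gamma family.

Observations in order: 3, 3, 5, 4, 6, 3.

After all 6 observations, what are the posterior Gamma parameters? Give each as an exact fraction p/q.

obs 1: x=3 → posterior Gamma(11, 7/2)
obs 2: x=3 → posterior Gamma(14, 9/2)
obs 3: x=5 → posterior Gamma(19, 11/2)
obs 4: x=4 → posterior Gamma(23, 13/2)
obs 5: x=6 → posterior Gamma(29, 15/2)
obs 6: x=3 → posterior Gamma(32, 17/2)

alpha=32, beta=17/2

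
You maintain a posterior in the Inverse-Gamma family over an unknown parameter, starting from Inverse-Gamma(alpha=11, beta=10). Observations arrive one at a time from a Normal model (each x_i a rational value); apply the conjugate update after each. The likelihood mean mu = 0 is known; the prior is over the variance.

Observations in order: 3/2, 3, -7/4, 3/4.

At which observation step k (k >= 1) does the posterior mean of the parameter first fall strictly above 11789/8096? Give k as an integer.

k = 3

obs 1: x=3/2 → posterior Inverse-Gamma(23/2, 89/8)
obs 2: x=3 → posterior Inverse-Gamma(12, 125/8)
obs 3: x=-7/4 → posterior Inverse-Gamma(25/2, 549/32)
obs 4: x=3/4 → posterior Inverse-Gamma(13, 279/16)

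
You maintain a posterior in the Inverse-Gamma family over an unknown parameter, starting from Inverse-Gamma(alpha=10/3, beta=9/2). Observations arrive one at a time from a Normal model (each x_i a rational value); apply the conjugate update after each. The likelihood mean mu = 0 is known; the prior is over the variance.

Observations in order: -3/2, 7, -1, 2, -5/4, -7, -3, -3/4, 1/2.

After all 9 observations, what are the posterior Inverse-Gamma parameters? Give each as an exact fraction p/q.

alpha=47/6, beta=1005/16

obs 1: x=-3/2 → posterior Inverse-Gamma(23/6, 45/8)
obs 2: x=7 → posterior Inverse-Gamma(13/3, 241/8)
obs 3: x=-1 → posterior Inverse-Gamma(29/6, 245/8)
obs 4: x=2 → posterior Inverse-Gamma(16/3, 261/8)
obs 5: x=-5/4 → posterior Inverse-Gamma(35/6, 1069/32)
obs 6: x=-7 → posterior Inverse-Gamma(19/3, 1853/32)
obs 7: x=-3 → posterior Inverse-Gamma(41/6, 1997/32)
obs 8: x=-3/4 → posterior Inverse-Gamma(22/3, 1003/16)
obs 9: x=1/2 → posterior Inverse-Gamma(47/6, 1005/16)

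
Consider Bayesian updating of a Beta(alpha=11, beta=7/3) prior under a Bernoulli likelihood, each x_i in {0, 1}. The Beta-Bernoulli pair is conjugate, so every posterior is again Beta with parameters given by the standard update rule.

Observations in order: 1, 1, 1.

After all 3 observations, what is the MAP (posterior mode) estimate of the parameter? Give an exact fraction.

obs 1: x=1 → posterior Beta(12, 7/3)
obs 2: x=1 → posterior Beta(13, 7/3)
obs 3: x=1 → posterior Beta(14, 7/3)

39/43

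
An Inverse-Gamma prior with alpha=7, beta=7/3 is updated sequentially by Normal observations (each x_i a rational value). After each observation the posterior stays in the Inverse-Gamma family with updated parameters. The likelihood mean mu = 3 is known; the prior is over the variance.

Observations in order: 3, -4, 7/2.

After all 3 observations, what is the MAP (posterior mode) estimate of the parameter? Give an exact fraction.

647/228

obs 1: x=3 → posterior Inverse-Gamma(15/2, 7/3)
obs 2: x=-4 → posterior Inverse-Gamma(8, 161/6)
obs 3: x=7/2 → posterior Inverse-Gamma(17/2, 647/24)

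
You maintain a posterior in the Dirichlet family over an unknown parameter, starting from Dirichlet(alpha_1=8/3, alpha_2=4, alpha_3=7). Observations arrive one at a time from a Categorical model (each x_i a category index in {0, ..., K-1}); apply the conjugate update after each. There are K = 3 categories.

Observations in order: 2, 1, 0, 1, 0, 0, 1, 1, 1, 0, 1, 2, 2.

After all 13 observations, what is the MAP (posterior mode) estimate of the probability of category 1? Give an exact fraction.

27/71

obs 1: x=2 → posterior Dirichlet(8/3, 4, 8)
obs 2: x=1 → posterior Dirichlet(8/3, 5, 8)
obs 3: x=0 → posterior Dirichlet(11/3, 5, 8)
obs 4: x=1 → posterior Dirichlet(11/3, 6, 8)
obs 5: x=0 → posterior Dirichlet(14/3, 6, 8)
obs 6: x=0 → posterior Dirichlet(17/3, 6, 8)
obs 7: x=1 → posterior Dirichlet(17/3, 7, 8)
obs 8: x=1 → posterior Dirichlet(17/3, 8, 8)
obs 9: x=1 → posterior Dirichlet(17/3, 9, 8)
obs 10: x=0 → posterior Dirichlet(20/3, 9, 8)
obs 11: x=1 → posterior Dirichlet(20/3, 10, 8)
obs 12: x=2 → posterior Dirichlet(20/3, 10, 9)
obs 13: x=2 → posterior Dirichlet(20/3, 10, 10)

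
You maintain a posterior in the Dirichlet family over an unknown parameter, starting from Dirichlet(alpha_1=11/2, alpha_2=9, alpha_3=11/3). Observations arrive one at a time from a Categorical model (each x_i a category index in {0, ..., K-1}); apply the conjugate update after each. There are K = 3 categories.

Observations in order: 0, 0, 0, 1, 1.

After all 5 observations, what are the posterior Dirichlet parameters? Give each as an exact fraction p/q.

alpha_1=17/2, alpha_2=11, alpha_3=11/3

obs 1: x=0 → posterior Dirichlet(13/2, 9, 11/3)
obs 2: x=0 → posterior Dirichlet(15/2, 9, 11/3)
obs 3: x=0 → posterior Dirichlet(17/2, 9, 11/3)
obs 4: x=1 → posterior Dirichlet(17/2, 10, 11/3)
obs 5: x=1 → posterior Dirichlet(17/2, 11, 11/3)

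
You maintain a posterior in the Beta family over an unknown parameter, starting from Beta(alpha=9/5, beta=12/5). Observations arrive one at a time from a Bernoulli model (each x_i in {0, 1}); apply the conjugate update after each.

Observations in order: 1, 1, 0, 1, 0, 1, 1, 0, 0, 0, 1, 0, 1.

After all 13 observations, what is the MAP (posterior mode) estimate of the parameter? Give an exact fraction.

39/76

obs 1: x=1 → posterior Beta(14/5, 12/5)
obs 2: x=1 → posterior Beta(19/5, 12/5)
obs 3: x=0 → posterior Beta(19/5, 17/5)
obs 4: x=1 → posterior Beta(24/5, 17/5)
obs 5: x=0 → posterior Beta(24/5, 22/5)
obs 6: x=1 → posterior Beta(29/5, 22/5)
obs 7: x=1 → posterior Beta(34/5, 22/5)
obs 8: x=0 → posterior Beta(34/5, 27/5)
obs 9: x=0 → posterior Beta(34/5, 32/5)
obs 10: x=0 → posterior Beta(34/5, 37/5)
obs 11: x=1 → posterior Beta(39/5, 37/5)
obs 12: x=0 → posterior Beta(39/5, 42/5)
obs 13: x=1 → posterior Beta(44/5, 42/5)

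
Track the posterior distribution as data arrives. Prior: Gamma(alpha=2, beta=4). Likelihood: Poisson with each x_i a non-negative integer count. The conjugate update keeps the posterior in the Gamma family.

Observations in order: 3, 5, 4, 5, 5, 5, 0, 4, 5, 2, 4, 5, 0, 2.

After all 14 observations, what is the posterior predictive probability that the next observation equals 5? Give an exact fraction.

obs 1: x=3 → posterior Gamma(5, 5)
obs 2: x=5 → posterior Gamma(10, 6)
obs 3: x=4 → posterior Gamma(14, 7)
obs 4: x=5 → posterior Gamma(19, 8)
obs 5: x=5 → posterior Gamma(24, 9)
obs 6: x=5 → posterior Gamma(29, 10)
obs 7: x=0 → posterior Gamma(29, 11)
obs 8: x=4 → posterior Gamma(33, 12)
obs 9: x=5 → posterior Gamma(38, 13)
obs 10: x=2 → posterior Gamma(40, 14)
obs 11: x=4 → posterior Gamma(44, 15)
obs 12: x=5 → posterior Gamma(49, 16)
obs 13: x=0 → posterior Gamma(49, 17)
obs 14: x=2 → posterior Gamma(51, 18)

36334764765036402935071277962857457020480700511373340079324444913303552/407569478172909828847318650548420153417875032325531352984650263038054881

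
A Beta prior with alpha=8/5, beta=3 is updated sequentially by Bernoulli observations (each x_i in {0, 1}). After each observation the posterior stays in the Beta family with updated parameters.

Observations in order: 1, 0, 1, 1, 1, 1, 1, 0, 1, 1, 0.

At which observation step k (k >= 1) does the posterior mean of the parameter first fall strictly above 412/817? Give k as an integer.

k = 4

obs 1: x=1 → posterior Beta(13/5, 3)
obs 2: x=0 → posterior Beta(13/5, 4)
obs 3: x=1 → posterior Beta(18/5, 4)
obs 4: x=1 → posterior Beta(23/5, 4)
obs 5: x=1 → posterior Beta(28/5, 4)
obs 6: x=1 → posterior Beta(33/5, 4)
obs 7: x=1 → posterior Beta(38/5, 4)
obs 8: x=0 → posterior Beta(38/5, 5)
obs 9: x=1 → posterior Beta(43/5, 5)
obs 10: x=1 → posterior Beta(48/5, 5)
obs 11: x=0 → posterior Beta(48/5, 6)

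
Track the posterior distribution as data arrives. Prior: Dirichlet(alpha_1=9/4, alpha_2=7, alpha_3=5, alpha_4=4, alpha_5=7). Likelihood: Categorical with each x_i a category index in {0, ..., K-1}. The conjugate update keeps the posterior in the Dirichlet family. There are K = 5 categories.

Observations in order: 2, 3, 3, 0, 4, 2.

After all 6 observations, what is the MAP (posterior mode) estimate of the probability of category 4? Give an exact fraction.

4/15

obs 1: x=2 → posterior Dirichlet(9/4, 7, 6, 4, 7)
obs 2: x=3 → posterior Dirichlet(9/4, 7, 6, 5, 7)
obs 3: x=3 → posterior Dirichlet(9/4, 7, 6, 6, 7)
obs 4: x=0 → posterior Dirichlet(13/4, 7, 6, 6, 7)
obs 5: x=4 → posterior Dirichlet(13/4, 7, 6, 6, 8)
obs 6: x=2 → posterior Dirichlet(13/4, 7, 7, 6, 8)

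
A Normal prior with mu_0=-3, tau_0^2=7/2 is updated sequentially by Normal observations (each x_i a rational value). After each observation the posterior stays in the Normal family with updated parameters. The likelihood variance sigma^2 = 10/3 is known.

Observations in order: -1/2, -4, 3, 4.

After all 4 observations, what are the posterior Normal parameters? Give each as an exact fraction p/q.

obs 1: x=-1/2 → posterior Normal(-141/82, 70/41)
obs 2: x=-4 → posterior Normal(-309/124, 35/31)
obs 3: x=3 → posterior Normal(-183/166, 70/83)
obs 4: x=4 → posterior Normal(-15/208, 35/52)

mu_0=-15/208, tau_0^2=35/52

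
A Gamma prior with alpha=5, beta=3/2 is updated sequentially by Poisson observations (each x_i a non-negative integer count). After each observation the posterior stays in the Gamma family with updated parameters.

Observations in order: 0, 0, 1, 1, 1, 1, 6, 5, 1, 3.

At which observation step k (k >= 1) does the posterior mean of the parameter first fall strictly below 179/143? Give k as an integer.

obs 1: x=0 → posterior Gamma(5, 5/2)
obs 2: x=0 → posterior Gamma(5, 7/2)
obs 3: x=1 → posterior Gamma(6, 9/2)
obs 4: x=1 → posterior Gamma(7, 11/2)
obs 5: x=1 → posterior Gamma(8, 13/2)
obs 6: x=1 → posterior Gamma(9, 15/2)
obs 7: x=6 → posterior Gamma(15, 17/2)
obs 8: x=5 → posterior Gamma(20, 19/2)
obs 9: x=1 → posterior Gamma(21, 21/2)
obs 10: x=3 → posterior Gamma(24, 23/2)

k = 5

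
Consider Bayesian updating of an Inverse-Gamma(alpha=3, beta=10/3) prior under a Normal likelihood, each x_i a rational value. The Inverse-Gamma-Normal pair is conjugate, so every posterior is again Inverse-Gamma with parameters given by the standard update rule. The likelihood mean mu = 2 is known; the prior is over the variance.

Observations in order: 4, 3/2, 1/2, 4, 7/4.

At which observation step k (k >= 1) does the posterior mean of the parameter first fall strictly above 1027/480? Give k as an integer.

obs 1: x=4 → posterior Inverse-Gamma(7/2, 16/3)
obs 2: x=3/2 → posterior Inverse-Gamma(4, 131/24)
obs 3: x=1/2 → posterior Inverse-Gamma(9/2, 79/12)
obs 4: x=4 → posterior Inverse-Gamma(5, 103/12)
obs 5: x=7/4 → posterior Inverse-Gamma(11/2, 827/96)

k = 4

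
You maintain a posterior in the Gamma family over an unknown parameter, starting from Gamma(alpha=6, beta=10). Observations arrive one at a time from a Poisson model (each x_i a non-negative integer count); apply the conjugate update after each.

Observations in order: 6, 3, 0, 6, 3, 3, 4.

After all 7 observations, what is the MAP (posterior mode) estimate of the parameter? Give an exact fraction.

30/17

obs 1: x=6 → posterior Gamma(12, 11)
obs 2: x=3 → posterior Gamma(15, 12)
obs 3: x=0 → posterior Gamma(15, 13)
obs 4: x=6 → posterior Gamma(21, 14)
obs 5: x=3 → posterior Gamma(24, 15)
obs 6: x=3 → posterior Gamma(27, 16)
obs 7: x=4 → posterior Gamma(31, 17)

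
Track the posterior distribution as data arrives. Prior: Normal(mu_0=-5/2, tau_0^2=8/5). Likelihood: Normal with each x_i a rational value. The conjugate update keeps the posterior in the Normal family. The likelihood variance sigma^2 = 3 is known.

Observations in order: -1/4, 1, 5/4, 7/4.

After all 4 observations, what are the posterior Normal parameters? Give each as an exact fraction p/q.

obs 1: x=-1/4 → posterior Normal(-79/46, 24/23)
obs 2: x=1 → posterior Normal(-63/62, 24/31)
obs 3: x=5/4 → posterior Normal(-43/78, 8/13)
obs 4: x=7/4 → posterior Normal(-15/94, 24/47)

mu_0=-15/94, tau_0^2=24/47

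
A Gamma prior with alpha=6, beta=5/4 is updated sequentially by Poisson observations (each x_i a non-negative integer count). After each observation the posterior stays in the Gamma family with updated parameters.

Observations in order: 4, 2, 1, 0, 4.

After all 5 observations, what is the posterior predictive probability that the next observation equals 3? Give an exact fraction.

36098062992095947265625000000/176994576151109753197786640401

obs 1: x=4 → posterior Gamma(10, 9/4)
obs 2: x=2 → posterior Gamma(12, 13/4)
obs 3: x=1 → posterior Gamma(13, 17/4)
obs 4: x=0 → posterior Gamma(13, 21/4)
obs 5: x=4 → posterior Gamma(17, 25/4)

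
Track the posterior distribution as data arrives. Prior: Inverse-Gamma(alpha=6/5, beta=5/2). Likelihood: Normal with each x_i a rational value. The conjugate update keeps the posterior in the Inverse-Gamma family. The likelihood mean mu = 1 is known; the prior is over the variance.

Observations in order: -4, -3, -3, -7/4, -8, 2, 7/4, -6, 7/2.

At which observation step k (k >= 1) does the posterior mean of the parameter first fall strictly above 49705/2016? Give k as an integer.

k = 5

obs 1: x=-4 → posterior Inverse-Gamma(17/10, 15)
obs 2: x=-3 → posterior Inverse-Gamma(11/5, 23)
obs 3: x=-3 → posterior Inverse-Gamma(27/10, 31)
obs 4: x=-7/4 → posterior Inverse-Gamma(16/5, 1113/32)
obs 5: x=-8 → posterior Inverse-Gamma(37/10, 2409/32)
obs 6: x=2 → posterior Inverse-Gamma(21/5, 2425/32)
obs 7: x=7/4 → posterior Inverse-Gamma(47/10, 1217/16)
obs 8: x=-6 → posterior Inverse-Gamma(26/5, 1609/16)
obs 9: x=7/2 → posterior Inverse-Gamma(57/10, 1659/16)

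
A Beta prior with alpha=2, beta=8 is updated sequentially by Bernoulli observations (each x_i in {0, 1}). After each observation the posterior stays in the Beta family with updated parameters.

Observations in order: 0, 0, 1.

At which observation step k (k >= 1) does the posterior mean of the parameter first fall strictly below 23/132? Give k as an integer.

obs 1: x=0 → posterior Beta(2, 9)
obs 2: x=0 → posterior Beta(2, 10)
obs 3: x=1 → posterior Beta(3, 10)

k = 2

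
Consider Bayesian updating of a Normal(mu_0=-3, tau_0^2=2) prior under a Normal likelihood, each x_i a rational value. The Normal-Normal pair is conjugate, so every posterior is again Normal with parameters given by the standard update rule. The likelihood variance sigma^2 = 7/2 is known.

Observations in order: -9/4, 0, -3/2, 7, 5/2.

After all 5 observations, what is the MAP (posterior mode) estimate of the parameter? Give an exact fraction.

2/27

obs 1: x=-9/4 → posterior Normal(-30/11, 14/11)
obs 2: x=0 → posterior Normal(-2, 14/15)
obs 3: x=-3/2 → posterior Normal(-36/19, 14/19)
obs 4: x=7 → posterior Normal(-8/23, 14/23)
obs 5: x=5/2 → posterior Normal(2/27, 14/27)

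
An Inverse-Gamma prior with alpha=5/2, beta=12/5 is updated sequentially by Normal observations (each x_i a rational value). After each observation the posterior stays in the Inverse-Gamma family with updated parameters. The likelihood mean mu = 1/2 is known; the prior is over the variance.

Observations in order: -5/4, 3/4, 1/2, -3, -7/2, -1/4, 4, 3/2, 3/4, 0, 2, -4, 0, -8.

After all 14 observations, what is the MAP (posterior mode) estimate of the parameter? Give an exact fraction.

1453/210

obs 1: x=-5/4 → posterior Inverse-Gamma(3, 629/160)
obs 2: x=3/4 → posterior Inverse-Gamma(7/2, 317/80)
obs 3: x=1/2 → posterior Inverse-Gamma(4, 317/80)
obs 4: x=-3 → posterior Inverse-Gamma(9/2, 807/80)
obs 5: x=-7/2 → posterior Inverse-Gamma(5, 1447/80)
obs 6: x=-1/4 → posterior Inverse-Gamma(11/2, 2939/160)
obs 7: x=4 → posterior Inverse-Gamma(6, 3919/160)
obs 8: x=3/2 → posterior Inverse-Gamma(13/2, 3999/160)
obs 9: x=3/4 → posterior Inverse-Gamma(7, 1001/40)
obs 10: x=0 → posterior Inverse-Gamma(15/2, 503/20)
obs 11: x=2 → posterior Inverse-Gamma(8, 1051/40)
obs 12: x=-4 → posterior Inverse-Gamma(17/2, 182/5)
obs 13: x=0 → posterior Inverse-Gamma(9, 1461/40)
obs 14: x=-8 → posterior Inverse-Gamma(19/2, 1453/20)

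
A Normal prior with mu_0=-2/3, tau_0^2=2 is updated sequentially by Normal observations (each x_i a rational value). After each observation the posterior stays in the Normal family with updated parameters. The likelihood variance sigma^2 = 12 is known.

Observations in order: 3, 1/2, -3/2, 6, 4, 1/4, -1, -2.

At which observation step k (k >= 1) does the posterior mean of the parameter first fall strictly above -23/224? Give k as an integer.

k = 2

obs 1: x=3 → posterior Normal(-1/7, 12/7)
obs 2: x=1/2 → posterior Normal(-1/16, 3/2)
obs 3: x=-3/2 → posterior Normal(-2/9, 4/3)
obs 4: x=6 → posterior Normal(2/5, 6/5)
obs 5: x=4 → posterior Normal(8/11, 12/11)
obs 6: x=1/4 → posterior Normal(11/16, 1)
obs 7: x=-1 → posterior Normal(29/52, 12/13)
obs 8: x=-2 → posterior Normal(3/8, 6/7)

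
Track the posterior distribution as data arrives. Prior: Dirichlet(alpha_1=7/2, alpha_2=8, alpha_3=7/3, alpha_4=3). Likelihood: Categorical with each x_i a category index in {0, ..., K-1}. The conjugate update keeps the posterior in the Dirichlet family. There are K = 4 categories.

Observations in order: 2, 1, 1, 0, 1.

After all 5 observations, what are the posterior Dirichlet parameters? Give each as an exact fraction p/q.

alpha_1=9/2, alpha_2=11, alpha_3=10/3, alpha_4=3

obs 1: x=2 → posterior Dirichlet(7/2, 8, 10/3, 3)
obs 2: x=1 → posterior Dirichlet(7/2, 9, 10/3, 3)
obs 3: x=1 → posterior Dirichlet(7/2, 10, 10/3, 3)
obs 4: x=0 → posterior Dirichlet(9/2, 10, 10/3, 3)
obs 5: x=1 → posterior Dirichlet(9/2, 11, 10/3, 3)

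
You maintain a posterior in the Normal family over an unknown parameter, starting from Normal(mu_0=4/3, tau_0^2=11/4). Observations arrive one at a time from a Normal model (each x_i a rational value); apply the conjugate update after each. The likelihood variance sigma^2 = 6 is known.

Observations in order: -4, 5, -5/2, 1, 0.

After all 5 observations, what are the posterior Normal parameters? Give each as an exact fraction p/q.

obs 1: x=-4 → posterior Normal(-12/35, 66/35)
obs 2: x=5 → posterior Normal(43/46, 33/23)
obs 3: x=-5/2 → posterior Normal(31/114, 22/19)
obs 4: x=1 → posterior Normal(53/136, 33/34)
obs 5: x=0 → posterior Normal(53/158, 66/79)

mu_0=53/158, tau_0^2=66/79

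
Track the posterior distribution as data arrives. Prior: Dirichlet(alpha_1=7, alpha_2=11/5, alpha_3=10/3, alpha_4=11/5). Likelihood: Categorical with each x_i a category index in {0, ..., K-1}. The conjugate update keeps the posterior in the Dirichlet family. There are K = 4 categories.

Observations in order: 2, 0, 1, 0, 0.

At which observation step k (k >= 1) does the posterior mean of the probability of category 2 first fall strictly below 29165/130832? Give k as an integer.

obs 1: x=2 → posterior Dirichlet(7, 11/5, 13/3, 11/5)
obs 2: x=0 → posterior Dirichlet(8, 11/5, 13/3, 11/5)
obs 3: x=1 → posterior Dirichlet(8, 16/5, 13/3, 11/5)
obs 4: x=0 → posterior Dirichlet(9, 16/5, 13/3, 11/5)
obs 5: x=0 → posterior Dirichlet(10, 16/5, 13/3, 11/5)

k = 5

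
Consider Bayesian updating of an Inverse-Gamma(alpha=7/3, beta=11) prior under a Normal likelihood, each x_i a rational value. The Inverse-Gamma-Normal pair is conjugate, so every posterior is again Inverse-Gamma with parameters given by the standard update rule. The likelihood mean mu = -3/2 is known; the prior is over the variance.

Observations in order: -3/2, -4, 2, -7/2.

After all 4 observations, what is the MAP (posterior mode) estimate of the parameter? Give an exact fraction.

obs 1: x=-3/2 → posterior Inverse-Gamma(17/6, 11)
obs 2: x=-4 → posterior Inverse-Gamma(10/3, 113/8)
obs 3: x=2 → posterior Inverse-Gamma(23/6, 81/4)
obs 4: x=-7/2 → posterior Inverse-Gamma(13/3, 89/4)

267/64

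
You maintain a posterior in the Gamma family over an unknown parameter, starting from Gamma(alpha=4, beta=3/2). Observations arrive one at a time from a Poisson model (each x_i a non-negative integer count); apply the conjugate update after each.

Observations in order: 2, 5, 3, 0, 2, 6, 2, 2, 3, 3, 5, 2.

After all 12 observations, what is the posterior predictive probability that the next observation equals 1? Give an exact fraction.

obs 1: x=2 → posterior Gamma(6, 5/2)
obs 2: x=5 → posterior Gamma(11, 7/2)
obs 3: x=3 → posterior Gamma(14, 9/2)
obs 4: x=0 → posterior Gamma(14, 11/2)
obs 5: x=2 → posterior Gamma(16, 13/2)
obs 6: x=6 → posterior Gamma(22, 15/2)
obs 7: x=2 → posterior Gamma(24, 17/2)
obs 8: x=2 → posterior Gamma(26, 19/2)
obs 9: x=3 → posterior Gamma(29, 21/2)
obs 10: x=3 → posterior Gamma(32, 23/2)
obs 11: x=5 → posterior Gamma(37, 25/2)
obs 12: x=2 → posterior Gamma(39, 27/2)

5191363088641690163415852840805525670335374035109347640714/31327079986910989416247938623974919746509417027114485440801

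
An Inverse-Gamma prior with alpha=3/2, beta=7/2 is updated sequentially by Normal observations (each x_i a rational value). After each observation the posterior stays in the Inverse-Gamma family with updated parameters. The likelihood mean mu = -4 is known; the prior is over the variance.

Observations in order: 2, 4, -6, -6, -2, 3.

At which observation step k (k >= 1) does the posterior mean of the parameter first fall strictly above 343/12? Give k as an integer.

k = 2

obs 1: x=2 → posterior Inverse-Gamma(2, 43/2)
obs 2: x=4 → posterior Inverse-Gamma(5/2, 107/2)
obs 3: x=-6 → posterior Inverse-Gamma(3, 111/2)
obs 4: x=-6 → posterior Inverse-Gamma(7/2, 115/2)
obs 5: x=-2 → posterior Inverse-Gamma(4, 119/2)
obs 6: x=3 → posterior Inverse-Gamma(9/2, 84)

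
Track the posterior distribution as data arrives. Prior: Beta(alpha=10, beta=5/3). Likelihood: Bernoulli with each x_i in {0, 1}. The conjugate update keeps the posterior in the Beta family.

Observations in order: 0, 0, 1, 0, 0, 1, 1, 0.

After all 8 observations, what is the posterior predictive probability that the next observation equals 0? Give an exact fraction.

obs 1: x=0 → posterior Beta(10, 8/3)
obs 2: x=0 → posterior Beta(10, 11/3)
obs 3: x=1 → posterior Beta(11, 11/3)
obs 4: x=0 → posterior Beta(11, 14/3)
obs 5: x=0 → posterior Beta(11, 17/3)
obs 6: x=1 → posterior Beta(12, 17/3)
obs 7: x=1 → posterior Beta(13, 17/3)
obs 8: x=0 → posterior Beta(13, 20/3)

20/59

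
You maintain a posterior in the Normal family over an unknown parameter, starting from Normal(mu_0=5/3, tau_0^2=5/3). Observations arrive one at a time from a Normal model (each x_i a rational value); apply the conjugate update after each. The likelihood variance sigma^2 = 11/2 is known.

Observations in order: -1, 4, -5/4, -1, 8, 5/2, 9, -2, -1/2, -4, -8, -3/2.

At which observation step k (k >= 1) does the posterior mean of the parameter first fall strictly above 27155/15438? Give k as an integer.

k = 6

obs 1: x=-1 → posterior Normal(45/43, 55/43)
obs 2: x=4 → posterior Normal(85/53, 55/53)
obs 3: x=-5/4 → posterior Normal(145/126, 55/63)
obs 4: x=-1 → posterior Normal(125/146, 55/73)
obs 5: x=8 → posterior Normal(285/166, 55/83)
obs 6: x=5/2 → posterior Normal(335/186, 55/93)
obs 7: x=9 → posterior Normal(5/2, 55/103)
obs 8: x=-2 → posterior Normal(475/226, 55/113)
obs 9: x=-1/2 → posterior Normal(155/82, 55/123)
obs 10: x=-4 → posterior Normal(55/38, 55/133)
obs 11: x=-8 → posterior Normal(225/286, 5/13)
obs 12: x=-3/2 → posterior Normal(65/102, 55/153)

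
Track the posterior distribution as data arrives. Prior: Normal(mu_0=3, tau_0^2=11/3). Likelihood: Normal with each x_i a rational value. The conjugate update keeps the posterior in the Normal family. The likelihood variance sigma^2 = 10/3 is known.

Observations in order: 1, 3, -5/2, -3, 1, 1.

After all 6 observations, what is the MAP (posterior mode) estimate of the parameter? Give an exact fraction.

obs 1: x=1 → posterior Normal(41/21, 110/63)
obs 2: x=3 → posterior Normal(37/16, 55/48)
obs 3: x=-5/2 → posterior Normal(93/86, 110/129)
obs 4: x=-3 → posterior Normal(1/4, 55/81)
obs 5: x=1 → posterior Normal(49/130, 22/39)
obs 6: x=1 → posterior Normal(71/152, 55/114)

71/152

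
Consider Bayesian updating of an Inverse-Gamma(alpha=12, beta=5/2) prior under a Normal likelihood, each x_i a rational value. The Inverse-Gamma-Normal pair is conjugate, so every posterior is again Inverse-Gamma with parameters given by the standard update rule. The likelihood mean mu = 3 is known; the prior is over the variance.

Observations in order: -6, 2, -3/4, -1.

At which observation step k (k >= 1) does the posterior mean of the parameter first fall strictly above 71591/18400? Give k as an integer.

k = 3

obs 1: x=-6 → posterior Inverse-Gamma(25/2, 43)
obs 2: x=2 → posterior Inverse-Gamma(13, 87/2)
obs 3: x=-3/4 → posterior Inverse-Gamma(27/2, 1617/32)
obs 4: x=-1 → posterior Inverse-Gamma(14, 1873/32)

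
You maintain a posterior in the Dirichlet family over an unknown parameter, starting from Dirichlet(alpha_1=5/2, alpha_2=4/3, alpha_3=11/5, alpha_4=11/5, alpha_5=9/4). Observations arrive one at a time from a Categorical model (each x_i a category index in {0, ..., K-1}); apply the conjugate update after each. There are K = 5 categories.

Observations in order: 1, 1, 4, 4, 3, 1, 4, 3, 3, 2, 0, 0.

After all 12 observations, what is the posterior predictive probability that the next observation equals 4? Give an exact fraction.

obs 1: x=1 → posterior Dirichlet(5/2, 7/3, 11/5, 11/5, 9/4)
obs 2: x=1 → posterior Dirichlet(5/2, 10/3, 11/5, 11/5, 9/4)
obs 3: x=4 → posterior Dirichlet(5/2, 10/3, 11/5, 11/5, 13/4)
obs 4: x=4 → posterior Dirichlet(5/2, 10/3, 11/5, 11/5, 17/4)
obs 5: x=3 → posterior Dirichlet(5/2, 10/3, 11/5, 16/5, 17/4)
obs 6: x=1 → posterior Dirichlet(5/2, 13/3, 11/5, 16/5, 17/4)
obs 7: x=4 → posterior Dirichlet(5/2, 13/3, 11/5, 16/5, 21/4)
obs 8: x=3 → posterior Dirichlet(5/2, 13/3, 11/5, 21/5, 21/4)
obs 9: x=3 → posterior Dirichlet(5/2, 13/3, 11/5, 26/5, 21/4)
obs 10: x=2 → posterior Dirichlet(5/2, 13/3, 16/5, 26/5, 21/4)
obs 11: x=0 → posterior Dirichlet(7/2, 13/3, 16/5, 26/5, 21/4)
obs 12: x=0 → posterior Dirichlet(9/2, 13/3, 16/5, 26/5, 21/4)

315/1349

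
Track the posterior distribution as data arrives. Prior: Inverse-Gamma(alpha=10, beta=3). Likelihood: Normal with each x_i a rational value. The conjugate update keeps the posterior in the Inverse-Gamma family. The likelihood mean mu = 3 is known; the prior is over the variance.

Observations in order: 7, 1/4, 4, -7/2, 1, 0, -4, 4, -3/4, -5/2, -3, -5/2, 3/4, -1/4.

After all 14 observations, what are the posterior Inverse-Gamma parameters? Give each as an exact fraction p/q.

obs 1: x=7 → posterior Inverse-Gamma(21/2, 11)
obs 2: x=1/4 → posterior Inverse-Gamma(11, 473/32)
obs 3: x=4 → posterior Inverse-Gamma(23/2, 489/32)
obs 4: x=-7/2 → posterior Inverse-Gamma(12, 1165/32)
obs 5: x=1 → posterior Inverse-Gamma(25/2, 1229/32)
obs 6: x=0 → posterior Inverse-Gamma(13, 1373/32)
obs 7: x=-4 → posterior Inverse-Gamma(27/2, 2157/32)
obs 8: x=4 → posterior Inverse-Gamma(14, 2173/32)
obs 9: x=-3/4 → posterior Inverse-Gamma(29/2, 1199/16)
obs 10: x=-5/2 → posterior Inverse-Gamma(15, 1441/16)
obs 11: x=-3 → posterior Inverse-Gamma(31/2, 1729/16)
obs 12: x=-5/2 → posterior Inverse-Gamma(16, 1971/16)
obs 13: x=3/4 → posterior Inverse-Gamma(33/2, 4023/32)
obs 14: x=-1/4 → posterior Inverse-Gamma(17, 131)

alpha=17, beta=131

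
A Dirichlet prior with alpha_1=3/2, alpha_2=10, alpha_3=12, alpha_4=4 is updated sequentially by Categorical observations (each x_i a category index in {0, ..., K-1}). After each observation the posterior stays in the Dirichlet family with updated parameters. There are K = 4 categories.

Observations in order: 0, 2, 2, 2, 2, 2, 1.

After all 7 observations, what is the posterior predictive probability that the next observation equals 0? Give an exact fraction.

5/69

obs 1: x=0 → posterior Dirichlet(5/2, 10, 12, 4)
obs 2: x=2 → posterior Dirichlet(5/2, 10, 13, 4)
obs 3: x=2 → posterior Dirichlet(5/2, 10, 14, 4)
obs 4: x=2 → posterior Dirichlet(5/2, 10, 15, 4)
obs 5: x=2 → posterior Dirichlet(5/2, 10, 16, 4)
obs 6: x=2 → posterior Dirichlet(5/2, 10, 17, 4)
obs 7: x=1 → posterior Dirichlet(5/2, 11, 17, 4)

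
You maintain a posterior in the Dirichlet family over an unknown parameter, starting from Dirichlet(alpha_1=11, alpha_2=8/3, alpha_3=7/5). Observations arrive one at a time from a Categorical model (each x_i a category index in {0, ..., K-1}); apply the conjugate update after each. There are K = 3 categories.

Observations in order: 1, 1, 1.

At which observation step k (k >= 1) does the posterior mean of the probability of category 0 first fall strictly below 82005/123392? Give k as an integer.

obs 1: x=1 → posterior Dirichlet(11, 11/3, 7/5)
obs 2: x=1 → posterior Dirichlet(11, 14/3, 7/5)
obs 3: x=1 → posterior Dirichlet(11, 17/3, 7/5)

k = 2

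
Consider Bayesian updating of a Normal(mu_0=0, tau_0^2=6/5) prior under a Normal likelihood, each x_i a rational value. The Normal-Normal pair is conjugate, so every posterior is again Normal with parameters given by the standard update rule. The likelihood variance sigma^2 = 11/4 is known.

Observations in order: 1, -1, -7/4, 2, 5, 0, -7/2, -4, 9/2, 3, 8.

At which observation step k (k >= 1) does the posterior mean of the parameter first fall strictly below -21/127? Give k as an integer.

obs 1: x=1 → posterior Normal(24/79, 66/79)
obs 2: x=-1 → posterior Normal(0, 66/103)
obs 3: x=-7/4 → posterior Normal(-42/127, 66/127)
obs 4: x=2 → posterior Normal(6/151, 66/151)
obs 5: x=5 → posterior Normal(18/25, 66/175)
obs 6: x=0 → posterior Normal(126/199, 66/199)
obs 7: x=-7/2 → posterior Normal(42/223, 66/223)
obs 8: x=-4 → posterior Normal(-54/247, 66/247)
obs 9: x=9/2 → posterior Normal(54/271, 66/271)
obs 10: x=3 → posterior Normal(126/295, 66/295)
obs 11: x=8 → posterior Normal(318/319, 6/29)

k = 3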